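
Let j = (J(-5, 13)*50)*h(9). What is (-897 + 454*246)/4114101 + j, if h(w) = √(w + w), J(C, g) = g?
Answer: 36929/1371367 + 1950*√2 ≈ 2757.7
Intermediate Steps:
h(w) = √2*√w (h(w) = √(2*w) = √2*√w)
j = 1950*√2 (j = (13*50)*(√2*√9) = 650*(√2*3) = 650*(3*√2) = 1950*√2 ≈ 2757.7)
(-897 + 454*246)/4114101 + j = (-897 + 454*246)/4114101 + 1950*√2 = (-897 + 111684)*(1/4114101) + 1950*√2 = 110787*(1/4114101) + 1950*√2 = 36929/1371367 + 1950*√2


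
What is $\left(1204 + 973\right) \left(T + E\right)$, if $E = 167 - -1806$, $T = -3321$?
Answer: $-2934596$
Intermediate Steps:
$E = 1973$ ($E = 167 + 1806 = 1973$)
$\left(1204 + 973\right) \left(T + E\right) = \left(1204 + 973\right) \left(-3321 + 1973\right) = 2177 \left(-1348\right) = -2934596$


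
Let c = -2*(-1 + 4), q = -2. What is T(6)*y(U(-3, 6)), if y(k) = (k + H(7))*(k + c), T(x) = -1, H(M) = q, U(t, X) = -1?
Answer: -21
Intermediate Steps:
H(M) = -2
c = -6 (c = -2*3 = -6)
y(k) = (-6 + k)*(-2 + k) (y(k) = (k - 2)*(k - 6) = (-2 + k)*(-6 + k) = (-6 + k)*(-2 + k))
T(6)*y(U(-3, 6)) = -(12 + (-1)**2 - 8*(-1)) = -(12 + 1 + 8) = -1*21 = -21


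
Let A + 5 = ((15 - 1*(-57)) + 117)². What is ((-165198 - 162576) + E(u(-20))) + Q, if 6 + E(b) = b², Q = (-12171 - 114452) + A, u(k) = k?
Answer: -418287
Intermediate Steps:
A = 35716 (A = -5 + ((15 - 1*(-57)) + 117)² = -5 + ((15 + 57) + 117)² = -5 + (72 + 117)² = -5 + 189² = -5 + 35721 = 35716)
Q = -90907 (Q = (-12171 - 114452) + 35716 = -126623 + 35716 = -90907)
E(b) = -6 + b²
((-165198 - 162576) + E(u(-20))) + Q = ((-165198 - 162576) + (-6 + (-20)²)) - 90907 = (-327774 + (-6 + 400)) - 90907 = (-327774 + 394) - 90907 = -327380 - 90907 = -418287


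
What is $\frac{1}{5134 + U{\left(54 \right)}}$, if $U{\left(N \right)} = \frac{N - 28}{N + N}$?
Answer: $\frac{54}{277249} \approx 0.00019477$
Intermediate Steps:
$U{\left(N \right)} = \frac{-28 + N}{2 N}$
$\frac{1}{5134 + U{\left(54 \right)}} = \frac{1}{5134 + \frac{-28 + 54}{2 \cdot 54}} = \frac{1}{5134 + \frac{1}{2} \cdot \frac{1}{54} \cdot 26} = \frac{1}{5134 + \frac{13}{54}} = \frac{1}{\frac{277249}{54}} = \frac{54}{277249}$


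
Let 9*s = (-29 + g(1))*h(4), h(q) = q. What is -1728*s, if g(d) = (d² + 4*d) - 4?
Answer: 21504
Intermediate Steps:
g(d) = -4 + d² + 4*d
s = -112/9 (s = ((-29 + (-4 + 1² + 4*1))*4)/9 = ((-29 + (-4 + 1 + 4))*4)/9 = ((-29 + 1)*4)/9 = (-28*4)/9 = (⅑)*(-112) = -112/9 ≈ -12.444)
-1728*s = -1728*(-112/9) = 21504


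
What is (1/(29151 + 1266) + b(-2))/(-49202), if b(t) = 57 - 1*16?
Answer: -623549/748288617 ≈ -0.00083330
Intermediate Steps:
b(t) = 41 (b(t) = 57 - 16 = 41)
(1/(29151 + 1266) + b(-2))/(-49202) = (1/(29151 + 1266) + 41)/(-49202) = (1/30417 + 41)*(-1/49202) = (1247098/30417)*(-1/49202) = -623549/748288617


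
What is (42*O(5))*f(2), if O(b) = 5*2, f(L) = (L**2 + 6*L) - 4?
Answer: 5040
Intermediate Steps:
f(L) = -4 + L**2 + 6*L
O(b) = 10
(42*O(5))*f(2) = (42*10)*(-4 + 2**2 + 6*2) = 420*(-4 + 4 + 12) = 420*12 = 5040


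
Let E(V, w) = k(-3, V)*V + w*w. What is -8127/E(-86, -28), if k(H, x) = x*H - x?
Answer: 903/3200 ≈ 0.28219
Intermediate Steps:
k(H, x) = -x + H*x (k(H, x) = H*x - x = -x + H*x)
E(V, w) = w**2 - 4*V**2 (E(V, w) = (V*(-1 - 3))*V + w*w = (V*(-4))*V + w**2 = (-4*V)*V + w**2 = -4*V**2 + w**2 = w**2 - 4*V**2)
-8127/E(-86, -28) = -8127/((-28)**2 - 4*(-86)**2) = -8127/(784 - 4*7396) = -8127/(784 - 29584) = -8127/(-28800) = -8127*(-1/28800) = 903/3200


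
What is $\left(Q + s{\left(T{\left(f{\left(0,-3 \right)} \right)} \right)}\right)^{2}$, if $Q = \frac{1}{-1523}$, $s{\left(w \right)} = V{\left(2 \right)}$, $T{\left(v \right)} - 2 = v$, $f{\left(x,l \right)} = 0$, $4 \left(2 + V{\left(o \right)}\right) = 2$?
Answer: $\frac{20894041}{9278116} \approx 2.252$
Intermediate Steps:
$V{\left(o \right)} = - \frac{3}{2}$ ($V{\left(o \right)} = -2 + \frac{1}{4} \cdot 2 = -2 + \frac{1}{2} = - \frac{3}{2}$)
$T{\left(v \right)} = 2 + v$
$s{\left(w \right)} = - \frac{3}{2}$
$Q = - \frac{1}{1523} \approx -0.0006566$
$\left(Q + s{\left(T{\left(f{\left(0,-3 \right)} \right)} \right)}\right)^{2} = \left(- \frac{1}{1523} - \frac{3}{2}\right)^{2} = \left(- \frac{4571}{3046}\right)^{2} = \frac{20894041}{9278116}$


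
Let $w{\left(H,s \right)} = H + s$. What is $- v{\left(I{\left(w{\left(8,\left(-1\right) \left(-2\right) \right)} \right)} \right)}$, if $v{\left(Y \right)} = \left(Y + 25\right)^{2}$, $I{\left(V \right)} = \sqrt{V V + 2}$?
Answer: $- \left(25 + \sqrt{102}\right)^{2} \approx -1232.0$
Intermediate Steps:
$I{\left(V \right)} = \sqrt{2 + V^{2}}$ ($I{\left(V \right)} = \sqrt{V^{2} + 2} = \sqrt{2 + V^{2}}$)
$v{\left(Y \right)} = \left(25 + Y\right)^{2}$
$- v{\left(I{\left(w{\left(8,\left(-1\right) \left(-2\right) \right)} \right)} \right)} = - \left(25 + \sqrt{2 + \left(8 - -2\right)^{2}}\right)^{2} = - \left(25 + \sqrt{2 + \left(8 + 2\right)^{2}}\right)^{2} = - \left(25 + \sqrt{2 + 10^{2}}\right)^{2} = - \left(25 + \sqrt{2 + 100}\right)^{2} = - \left(25 + \sqrt{102}\right)^{2}$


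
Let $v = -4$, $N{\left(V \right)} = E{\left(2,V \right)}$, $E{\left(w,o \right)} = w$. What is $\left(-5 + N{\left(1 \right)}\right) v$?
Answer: $12$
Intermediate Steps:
$N{\left(V \right)} = 2$
$\left(-5 + N{\left(1 \right)}\right) v = \left(-5 + 2\right) \left(-4\right) = \left(-3\right) \left(-4\right) = 12$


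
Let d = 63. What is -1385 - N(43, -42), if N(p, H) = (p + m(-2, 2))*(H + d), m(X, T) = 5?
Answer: -2393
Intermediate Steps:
N(p, H) = (5 + p)*(63 + H) (N(p, H) = (p + 5)*(H + 63) = (5 + p)*(63 + H))
-1385 - N(43, -42) = -1385 - (315 + 5*(-42) + 63*43 - 42*43) = -1385 - (315 - 210 + 2709 - 1806) = -1385 - 1*1008 = -1385 - 1008 = -2393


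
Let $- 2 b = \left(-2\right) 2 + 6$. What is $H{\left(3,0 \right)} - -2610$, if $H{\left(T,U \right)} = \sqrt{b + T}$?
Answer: $2610 + \sqrt{2} \approx 2611.4$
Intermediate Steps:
$b = -1$ ($b = - \frac{\left(-2\right) 2 + 6}{2} = - \frac{-4 + 6}{2} = \left(- \frac{1}{2}\right) 2 = -1$)
$H{\left(T,U \right)} = \sqrt{-1 + T}$
$H{\left(3,0 \right)} - -2610 = \sqrt{-1 + 3} - -2610 = \sqrt{2} + 2610 = 2610 + \sqrt{2}$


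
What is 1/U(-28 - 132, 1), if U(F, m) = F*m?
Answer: -1/160 ≈ -0.0062500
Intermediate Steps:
1/U(-28 - 132, 1) = 1/((-28 - 132)*1) = 1/(-160*1) = 1/(-160) = -1/160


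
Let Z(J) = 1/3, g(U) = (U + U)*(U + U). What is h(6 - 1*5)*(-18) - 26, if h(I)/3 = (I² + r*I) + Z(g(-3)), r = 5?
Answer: -368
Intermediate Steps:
g(U) = 4*U² (g(U) = (2*U)*(2*U) = 4*U²)
Z(J) = ⅓
h(I) = 1 + 3*I² + 15*I (h(I) = 3*((I² + 5*I) + ⅓) = 3*(⅓ + I² + 5*I) = 1 + 3*I² + 15*I)
h(6 - 1*5)*(-18) - 26 = (1 + 3*(6 - 1*5)² + 15*(6 - 1*5))*(-18) - 26 = (1 + 3*(6 - 5)² + 15*(6 - 5))*(-18) - 26 = (1 + 3*1² + 15*1)*(-18) - 26 = (1 + 3*1 + 15)*(-18) - 26 = (1 + 3 + 15)*(-18) - 26 = 19*(-18) - 26 = -342 - 26 = -368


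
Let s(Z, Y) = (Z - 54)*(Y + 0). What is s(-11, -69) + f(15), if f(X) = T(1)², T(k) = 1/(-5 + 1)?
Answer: 71761/16 ≈ 4485.1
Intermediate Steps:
T(k) = -¼ (T(k) = 1/(-4) = -¼)
s(Z, Y) = Y*(-54 + Z) (s(Z, Y) = (-54 + Z)*Y = Y*(-54 + Z))
f(X) = 1/16 (f(X) = (-¼)² = 1/16)
s(-11, -69) + f(15) = -69*(-54 - 11) + 1/16 = -69*(-65) + 1/16 = 4485 + 1/16 = 71761/16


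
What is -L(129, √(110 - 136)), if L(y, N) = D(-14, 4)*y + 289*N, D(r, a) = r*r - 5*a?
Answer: -22704 - 289*I*√26 ≈ -22704.0 - 1473.6*I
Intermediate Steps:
D(r, a) = r² - 5*a
L(y, N) = 176*y + 289*N (L(y, N) = ((-14)² - 5*4)*y + 289*N = (196 - 20)*y + 289*N = 176*y + 289*N)
-L(129, √(110 - 136)) = -(176*129 + 289*√(110 - 136)) = -(22704 + 289*√(-26)) = -(22704 + 289*(I*√26)) = -(22704 + 289*I*√26) = -22704 - 289*I*√26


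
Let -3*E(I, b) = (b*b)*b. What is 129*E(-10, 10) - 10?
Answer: -43010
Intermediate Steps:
E(I, b) = -b³/3 (E(I, b) = -b*b*b/3 = -b²*b/3 = -b³/3)
129*E(-10, 10) - 10 = 129*(-⅓*10³) - 10 = 129*(-⅓*1000) - 10 = 129*(-1000/3) - 10 = -43000 - 10 = -43010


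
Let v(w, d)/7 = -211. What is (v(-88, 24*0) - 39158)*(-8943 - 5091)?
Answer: 570271590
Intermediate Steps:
v(w, d) = -1477 (v(w, d) = 7*(-211) = -1477)
(v(-88, 24*0) - 39158)*(-8943 - 5091) = (-1477 - 39158)*(-8943 - 5091) = -40635*(-14034) = 570271590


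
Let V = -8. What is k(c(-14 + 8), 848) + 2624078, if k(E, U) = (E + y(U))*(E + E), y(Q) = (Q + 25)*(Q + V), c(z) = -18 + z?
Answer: -32574130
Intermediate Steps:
y(Q) = (-8 + Q)*(25 + Q) (y(Q) = (Q + 25)*(Q - 8) = (25 + Q)*(-8 + Q) = (-8 + Q)*(25 + Q))
k(E, U) = 2*E*(-200 + E + U² + 17*U) (k(E, U) = (E + (-200 + U² + 17*U))*(E + E) = (-200 + E + U² + 17*U)*(2*E) = 2*E*(-200 + E + U² + 17*U))
k(c(-14 + 8), 848) + 2624078 = 2*(-18 + (-14 + 8))*(-200 + (-18 + (-14 + 8)) + 848² + 17*848) + 2624078 = 2*(-18 - 6)*(-200 + (-18 - 6) + 719104 + 14416) + 2624078 = 2*(-24)*(-200 - 24 + 719104 + 14416) + 2624078 = 2*(-24)*733296 + 2624078 = -35198208 + 2624078 = -32574130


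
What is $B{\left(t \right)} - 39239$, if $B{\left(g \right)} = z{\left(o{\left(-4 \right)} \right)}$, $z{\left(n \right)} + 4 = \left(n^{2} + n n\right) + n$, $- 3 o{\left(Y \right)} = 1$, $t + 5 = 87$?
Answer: $- \frac{353188}{9} \approx -39243.0$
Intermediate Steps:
$t = 82$ ($t = -5 + 87 = 82$)
$o{\left(Y \right)} = - \frac{1}{3}$ ($o{\left(Y \right)} = \left(- \frac{1}{3}\right) 1 = - \frac{1}{3}$)
$z{\left(n \right)} = -4 + n + 2 n^{2}$ ($z{\left(n \right)} = -4 + \left(\left(n^{2} + n n\right) + n\right) = -4 + \left(\left(n^{2} + n^{2}\right) + n\right) = -4 + \left(2 n^{2} + n\right) = -4 + \left(n + 2 n^{2}\right) = -4 + n + 2 n^{2}$)
$B{\left(g \right)} = - \frac{37}{9}$ ($B{\left(g \right)} = -4 - \frac{1}{3} + 2 \left(- \frac{1}{3}\right)^{2} = -4 - \frac{1}{3} + 2 \cdot \frac{1}{9} = -4 - \frac{1}{3} + \frac{2}{9} = - \frac{37}{9}$)
$B{\left(t \right)} - 39239 = - \frac{37}{9} - 39239 = - \frac{353188}{9}$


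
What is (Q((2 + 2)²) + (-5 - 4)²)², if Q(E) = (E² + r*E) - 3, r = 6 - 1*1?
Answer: 171396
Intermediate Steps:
r = 5 (r = 6 - 1 = 5)
Q(E) = -3 + E² + 5*E (Q(E) = (E² + 5*E) - 3 = -3 + E² + 5*E)
(Q((2 + 2)²) + (-5 - 4)²)² = ((-3 + ((2 + 2)²)² + 5*(2 + 2)²) + (-5 - 4)²)² = ((-3 + (4²)² + 5*4²) + (-9)²)² = ((-3 + 16² + 5*16) + 81)² = ((-3 + 256 + 80) + 81)² = (333 + 81)² = 414² = 171396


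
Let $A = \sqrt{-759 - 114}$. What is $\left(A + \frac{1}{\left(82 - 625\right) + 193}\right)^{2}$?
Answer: $\frac{\left(-1 + 1050 i \sqrt{97}\right)^{2}}{122500} \approx -873.0 - 0.16884 i$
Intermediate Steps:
$A = 3 i \sqrt{97}$ ($A = \sqrt{-873} = 3 i \sqrt{97} \approx 29.547 i$)
$\left(A + \frac{1}{\left(82 - 625\right) + 193}\right)^{2} = \left(3 i \sqrt{97} + \frac{1}{\left(82 - 625\right) + 193}\right)^{2} = \left(3 i \sqrt{97} + \frac{1}{-543 + 193}\right)^{2} = \left(3 i \sqrt{97} + \frac{1}{-350}\right)^{2} = \left(3 i \sqrt{97} - \frac{1}{350}\right)^{2} = \left(- \frac{1}{350} + 3 i \sqrt{97}\right)^{2}$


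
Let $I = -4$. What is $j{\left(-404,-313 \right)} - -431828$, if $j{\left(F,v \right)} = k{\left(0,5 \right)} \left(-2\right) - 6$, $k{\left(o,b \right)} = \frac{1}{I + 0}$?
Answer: $\frac{863645}{2} \approx 4.3182 \cdot 10^{5}$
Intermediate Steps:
$k{\left(o,b \right)} = - \frac{1}{4}$ ($k{\left(o,b \right)} = \frac{1}{-4 + 0} = \frac{1}{-4} = - \frac{1}{4}$)
$j{\left(F,v \right)} = - \frac{11}{2}$ ($j{\left(F,v \right)} = \left(- \frac{1}{4}\right) \left(-2\right) - 6 = \frac{1}{2} - 6 = - \frac{11}{2}$)
$j{\left(-404,-313 \right)} - -431828 = - \frac{11}{2} - -431828 = - \frac{11}{2} + 431828 = \frac{863645}{2}$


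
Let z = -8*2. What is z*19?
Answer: -304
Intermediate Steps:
z = -16
z*19 = -16*19 = -304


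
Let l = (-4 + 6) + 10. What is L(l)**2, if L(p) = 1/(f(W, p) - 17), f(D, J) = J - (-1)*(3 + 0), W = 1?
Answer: 1/4 ≈ 0.25000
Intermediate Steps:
f(D, J) = 3 + J (f(D, J) = J - (-1)*3 = J - 1*(-3) = J + 3 = 3 + J)
l = 12 (l = 2 + 10 = 12)
L(p) = 1/(-14 + p) (L(p) = 1/((3 + p) - 17) = 1/(-14 + p))
L(l)**2 = (1/(-14 + 12))**2 = (1/(-2))**2 = (-1/2)**2 = 1/4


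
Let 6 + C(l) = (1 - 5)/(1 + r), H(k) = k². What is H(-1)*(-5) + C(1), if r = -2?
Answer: -7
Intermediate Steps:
C(l) = -2 (C(l) = -6 + (1 - 5)/(1 - 2) = -6 - 4/(-1) = -6 - 4*(-1) = -6 + 4 = -2)
H(-1)*(-5) + C(1) = (-1)²*(-5) - 2 = 1*(-5) - 2 = -5 - 2 = -7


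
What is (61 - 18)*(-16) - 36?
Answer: -724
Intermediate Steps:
(61 - 18)*(-16) - 36 = 43*(-16) - 36 = -688 - 36 = -724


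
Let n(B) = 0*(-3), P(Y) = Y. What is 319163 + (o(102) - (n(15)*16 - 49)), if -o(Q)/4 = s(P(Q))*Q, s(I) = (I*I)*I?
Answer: -432653652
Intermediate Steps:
n(B) = 0
s(I) = I**3 (s(I) = I**2*I = I**3)
o(Q) = -4*Q**4 (o(Q) = -4*Q**3*Q = -4*Q**4)
319163 + (o(102) - (n(15)*16 - 49)) = 319163 + (-4*102**4 - (0*16 - 49)) = 319163 + (-4*108243216 - (0 - 49)) = 319163 + (-432972864 - 1*(-49)) = 319163 + (-432972864 + 49) = 319163 - 432972815 = -432653652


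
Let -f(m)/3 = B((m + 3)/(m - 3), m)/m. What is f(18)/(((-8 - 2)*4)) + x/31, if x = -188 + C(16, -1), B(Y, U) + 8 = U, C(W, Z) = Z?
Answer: -4505/744 ≈ -6.0551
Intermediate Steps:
B(Y, U) = -8 + U
x = -189 (x = -188 - 1 = -189)
f(m) = -3*(-8 + m)/m
f(18)/(((-8 - 2)*4)) + x/31 = (-3 + 24/18)/(((-8 - 2)*4)) - 189/31 = (-3 + 24*(1/18))/((-10*4)) - 189*1/31 = (-3 + 4/3)/(-40) - 189/31 = -5/3*(-1/40) - 189/31 = 1/24 - 189/31 = -4505/744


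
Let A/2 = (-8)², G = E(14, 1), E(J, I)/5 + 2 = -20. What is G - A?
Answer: -238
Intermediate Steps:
E(J, I) = -110 (E(J, I) = -10 + 5*(-20) = -10 - 100 = -110)
G = -110
A = 128 (A = 2*(-8)² = 2*64 = 128)
G - A = -110 - 1*128 = -110 - 128 = -238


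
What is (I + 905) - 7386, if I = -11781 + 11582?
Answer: -6680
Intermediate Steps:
I = -199
(I + 905) - 7386 = (-199 + 905) - 7386 = 706 - 7386 = -6680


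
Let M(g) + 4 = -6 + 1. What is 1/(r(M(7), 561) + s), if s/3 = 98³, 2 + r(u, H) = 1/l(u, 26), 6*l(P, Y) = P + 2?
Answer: 7/19765012 ≈ 3.5416e-7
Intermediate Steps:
l(P, Y) = ⅓ + P/6 (l(P, Y) = (P + 2)/6 = (2 + P)/6 = ⅓ + P/6)
M(g) = -9 (M(g) = -4 + (-6 + 1) = -4 - 5 = -9)
r(u, H) = -2 + 1/(⅓ + u/6)
s = 2823576 (s = 3*98³ = 3*941192 = 2823576)
1/(r(M(7), 561) + s) = 1/(2*(1 - 1*(-9))/(2 - 9) + 2823576) = 1/(2*(1 + 9)/(-7) + 2823576) = 1/(2*(-⅐)*10 + 2823576) = 1/(-20/7 + 2823576) = 1/(19765012/7) = 7/19765012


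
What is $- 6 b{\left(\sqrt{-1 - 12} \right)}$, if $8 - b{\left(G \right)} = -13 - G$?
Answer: $-126 - 6 i \sqrt{13} \approx -126.0 - 21.633 i$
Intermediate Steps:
$b{\left(G \right)} = 21 + G$ ($b{\left(G \right)} = 8 - \left(-13 - G\right) = 8 + \left(13 + G\right) = 21 + G$)
$- 6 b{\left(\sqrt{-1 - 12} \right)} = - 6 \left(21 + \sqrt{-1 - 12}\right) = - 6 \left(21 + \sqrt{-13}\right) = - 6 \left(21 + i \sqrt{13}\right) = -126 - 6 i \sqrt{13}$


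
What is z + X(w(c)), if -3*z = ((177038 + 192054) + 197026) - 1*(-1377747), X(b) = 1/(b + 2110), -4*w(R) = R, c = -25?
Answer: -5484939071/8465 ≈ -6.4796e+5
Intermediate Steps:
w(R) = -R/4
X(b) = 1/(2110 + b)
z = -647955 (z = -(((177038 + 192054) + 197026) - 1*(-1377747))/3 = -((369092 + 197026) + 1377747)/3 = -(566118 + 1377747)/3 = -⅓*1943865 = -647955)
z + X(w(c)) = -647955 + 1/(2110 - ¼*(-25)) = -647955 + 1/(2110 + 25/4) = -647955 + 1/(8465/4) = -647955 + 4/8465 = -5484939071/8465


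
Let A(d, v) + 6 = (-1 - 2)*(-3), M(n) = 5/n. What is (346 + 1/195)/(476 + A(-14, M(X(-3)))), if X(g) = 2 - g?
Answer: 67471/93405 ≈ 0.72235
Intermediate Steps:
A(d, v) = 3 (A(d, v) = -6 + (-1 - 2)*(-3) = -6 - 3*(-3) = -6 + 9 = 3)
(346 + 1/195)/(476 + A(-14, M(X(-3)))) = (346 + 1/195)/(476 + 3) = (346 + 1/195)/479 = (67471/195)*(1/479) = 67471/93405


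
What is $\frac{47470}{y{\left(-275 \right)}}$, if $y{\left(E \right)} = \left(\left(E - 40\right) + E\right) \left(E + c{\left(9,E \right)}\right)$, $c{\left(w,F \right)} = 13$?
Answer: $\frac{4747}{15458} \approx 0.30709$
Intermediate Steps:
$y{\left(E \right)} = \left(-40 + 2 E\right) \left(13 + E\right)$ ($y{\left(E \right)} = \left(\left(E - 40\right) + E\right) \left(E + 13\right) = \left(\left(E - 40\right) + E\right) \left(13 + E\right) = \left(\left(-40 + E\right) + E\right) \left(13 + E\right) = \left(-40 + 2 E\right) \left(13 + E\right)$)
$\frac{47470}{y{\left(-275 \right)}} = \frac{47470}{-520 - -3850 + 2 \left(-275\right)^{2}} = \frac{47470}{-520 + 3850 + 2 \cdot 75625} = \frac{47470}{-520 + 3850 + 151250} = \frac{47470}{154580} = 47470 \cdot \frac{1}{154580} = \frac{4747}{15458}$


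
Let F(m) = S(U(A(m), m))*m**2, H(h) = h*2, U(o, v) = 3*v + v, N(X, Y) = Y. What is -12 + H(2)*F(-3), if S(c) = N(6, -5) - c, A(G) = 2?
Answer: 240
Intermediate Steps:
U(o, v) = 4*v
S(c) = -5 - c
H(h) = 2*h
F(m) = m**2*(-5 - 4*m) (F(m) = (-5 - 4*m)*m**2 = m**2*(-5 - 4*m))
-12 + H(2)*F(-3) = -12 + (2*2)*((-3)**2*(-5 - 4*(-3))) = -12 + 4*(9*(-5 + 12)) = -12 + 4*(9*7) = -12 + 4*63 = -12 + 252 = 240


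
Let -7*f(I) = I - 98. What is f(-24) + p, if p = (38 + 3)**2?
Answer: 11889/7 ≈ 1698.4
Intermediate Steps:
f(I) = 14 - I/7 (f(I) = -(I - 98)/7 = -(-98 + I)/7 = 14 - I/7)
p = 1681 (p = 41**2 = 1681)
f(-24) + p = (14 - 1/7*(-24)) + 1681 = (14 + 24/7) + 1681 = 122/7 + 1681 = 11889/7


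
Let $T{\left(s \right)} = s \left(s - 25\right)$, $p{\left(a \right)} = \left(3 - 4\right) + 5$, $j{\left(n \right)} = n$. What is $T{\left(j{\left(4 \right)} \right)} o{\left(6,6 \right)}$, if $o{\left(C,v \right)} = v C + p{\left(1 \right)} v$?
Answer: $-5040$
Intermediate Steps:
$p{\left(a \right)} = 4$ ($p{\left(a \right)} = -1 + 5 = 4$)
$o{\left(C,v \right)} = 4 v + C v$ ($o{\left(C,v \right)} = v C + 4 v = C v + 4 v = 4 v + C v$)
$T{\left(s \right)} = s \left(-25 + s\right)$
$T{\left(j{\left(4 \right)} \right)} o{\left(6,6 \right)} = 4 \left(-25 + 4\right) 6 \left(4 + 6\right) = 4 \left(-21\right) 6 \cdot 10 = \left(-84\right) 60 = -5040$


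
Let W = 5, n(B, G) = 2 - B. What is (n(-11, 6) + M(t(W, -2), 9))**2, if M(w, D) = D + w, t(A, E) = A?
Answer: 729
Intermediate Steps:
(n(-11, 6) + M(t(W, -2), 9))**2 = ((2 - 1*(-11)) + (9 + 5))**2 = ((2 + 11) + 14)**2 = (13 + 14)**2 = 27**2 = 729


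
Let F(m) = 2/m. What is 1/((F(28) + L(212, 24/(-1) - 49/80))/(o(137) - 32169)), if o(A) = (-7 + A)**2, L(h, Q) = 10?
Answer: -213766/141 ≈ -1516.1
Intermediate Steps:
1/((F(28) + L(212, 24/(-1) - 49/80))/(o(137) - 32169)) = 1/((2/28 + 10)/((-7 + 137)**2 - 32169)) = 1/((2*(1/28) + 10)/(130**2 - 32169)) = 1/((1/14 + 10)/(16900 - 32169)) = 1/((141/14)/(-15269)) = 1/((141/14)*(-1/15269)) = 1/(-141/213766) = -213766/141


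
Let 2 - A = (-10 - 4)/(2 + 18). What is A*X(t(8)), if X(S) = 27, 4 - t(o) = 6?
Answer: 729/10 ≈ 72.900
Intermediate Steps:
t(o) = -2 (t(o) = 4 - 1*6 = 4 - 6 = -2)
A = 27/10 (A = 2 - (-10 - 4)/(2 + 18) = 2 - (-14)/20 = 2 - 1*(-7/10) = 2 + 7/10 = 27/10 ≈ 2.7000)
A*X(t(8)) = (27/10)*27 = 729/10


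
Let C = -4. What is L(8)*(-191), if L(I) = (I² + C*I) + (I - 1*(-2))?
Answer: -8022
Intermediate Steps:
L(I) = 2 + I² - 3*I (L(I) = (I² - 4*I) + (I - 1*(-2)) = (I² - 4*I) + (I + 2) = (I² - 4*I) + (2 + I) = 2 + I² - 3*I)
L(8)*(-191) = (2 + 8² - 3*8)*(-191) = (2 + 64 - 24)*(-191) = 42*(-191) = -8022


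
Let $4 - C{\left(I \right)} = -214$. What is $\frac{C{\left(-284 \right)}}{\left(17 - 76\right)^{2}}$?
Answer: $\frac{218}{3481} \approx 0.062626$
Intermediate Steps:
$C{\left(I \right)} = 218$ ($C{\left(I \right)} = 4 - -214 = 4 + 214 = 218$)
$\frac{C{\left(-284 \right)}}{\left(17 - 76\right)^{2}} = \frac{218}{\left(17 - 76\right)^{2}} = \frac{218}{\left(-59\right)^{2}} = \frac{218}{3481}$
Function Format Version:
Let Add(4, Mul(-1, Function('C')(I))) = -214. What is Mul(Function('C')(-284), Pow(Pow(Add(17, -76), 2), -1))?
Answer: Rational(218, 3481) ≈ 0.062626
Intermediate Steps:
Function('C')(I) = 218 (Function('C')(I) = Add(4, Mul(-1, -214)) = Add(4, 214) = 218)
Mul(Function('C')(-284), Pow(Pow(Add(17, -76), 2), -1)) = Mul(218, Pow(Pow(Add(17, -76), 2), -1)) = Mul(218, Pow(Pow(-59, 2), -1)) = Mul(218, Pow(3481, -1)) = Mul(218, Rational(1, 3481)) = Rational(218, 3481)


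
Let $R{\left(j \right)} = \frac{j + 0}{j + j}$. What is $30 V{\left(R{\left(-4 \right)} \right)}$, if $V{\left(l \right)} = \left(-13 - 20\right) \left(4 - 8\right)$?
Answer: $3960$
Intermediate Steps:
$R{\left(j \right)} = \frac{1}{2}$ ($R{\left(j \right)} = \frac{j}{2 j} = j \frac{1}{2 j} = \frac{1}{2}$)
$V{\left(l \right)} = 132$ ($V{\left(l \right)} = \left(-33\right) \left(-4\right) = 132$)
$30 V{\left(R{\left(-4 \right)} \right)} = 30 \cdot 132 = 3960$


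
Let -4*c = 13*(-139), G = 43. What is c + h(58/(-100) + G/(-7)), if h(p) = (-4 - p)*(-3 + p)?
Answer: 13024079/30625 ≈ 425.28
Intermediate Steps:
c = 1807/4 (c = -13*(-139)/4 = -¼*(-1807) = 1807/4 ≈ 451.75)
c + h(58/(-100) + G/(-7)) = 1807/4 + (12 - (58/(-100) + 43/(-7)) - (58/(-100) + 43/(-7))²) = 1807/4 + (12 - (58*(-1/100) + 43*(-⅐)) - (58*(-1/100) + 43*(-⅐))²) = 1807/4 + (12 - (-29/50 - 43/7) - (-29/50 - 43/7)²) = 1807/4 + (12 - 1*(-2353/350) - (-2353/350)²) = 1807/4 + (12 + 2353/350 - 1*5536609/122500) = 1807/4 + (12 + 2353/350 - 5536609/122500) = 1807/4 - 3243059/122500 = 13024079/30625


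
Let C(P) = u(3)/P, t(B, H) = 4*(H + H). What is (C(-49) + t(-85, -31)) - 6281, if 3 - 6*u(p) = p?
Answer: -6529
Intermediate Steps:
u(p) = ½ - p/6
t(B, H) = 8*H (t(B, H) = 4*(2*H) = 8*H)
C(P) = 0 (C(P) = (½ - ⅙*3)/P = (½ - ½)/P = 0/P = 0)
(C(-49) + t(-85, -31)) - 6281 = (0 + 8*(-31)) - 6281 = (0 - 248) - 6281 = -248 - 6281 = -6529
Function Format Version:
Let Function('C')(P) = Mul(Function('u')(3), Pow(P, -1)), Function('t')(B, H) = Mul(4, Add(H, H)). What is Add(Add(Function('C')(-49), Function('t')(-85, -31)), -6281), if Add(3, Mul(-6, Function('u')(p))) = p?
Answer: -6529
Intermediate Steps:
Function('u')(p) = Add(Rational(1, 2), Mul(Rational(-1, 6), p))
Function('t')(B, H) = Mul(8, H) (Function('t')(B, H) = Mul(4, Mul(2, H)) = Mul(8, H))
Function('C')(P) = 0 (Function('C')(P) = Mul(Add(Rational(1, 2), Mul(Rational(-1, 6), 3)), Pow(P, -1)) = Mul(Add(Rational(1, 2), Rational(-1, 2)), Pow(P, -1)) = Mul(0, Pow(P, -1)) = 0)
Add(Add(Function('C')(-49), Function('t')(-85, -31)), -6281) = Add(Add(0, Mul(8, -31)), -6281) = Add(Add(0, -248), -6281) = Add(-248, -6281) = -6529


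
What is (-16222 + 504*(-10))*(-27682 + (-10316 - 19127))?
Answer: 1214591750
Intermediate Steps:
(-16222 + 504*(-10))*(-27682 + (-10316 - 19127)) = (-16222 - 5040)*(-27682 - 29443) = -21262*(-57125) = 1214591750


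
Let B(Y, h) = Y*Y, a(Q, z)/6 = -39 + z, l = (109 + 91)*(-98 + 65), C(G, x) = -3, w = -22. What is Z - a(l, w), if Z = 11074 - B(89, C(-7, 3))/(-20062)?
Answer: 229517201/20062 ≈ 11440.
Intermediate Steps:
l = -6600 (l = 200*(-33) = -6600)
a(Q, z) = -234 + 6*z (a(Q, z) = 6*(-39 + z) = -234 + 6*z)
B(Y, h) = Y²
Z = 222174509/20062 (Z = 11074 - 89²/(-20062) = 11074 - 7921*(-1)/20062 = 11074 - 1*(-7921/20062) = 11074 + 7921/20062 = 222174509/20062 ≈ 11074.)
Z - a(l, w) = 222174509/20062 - (-234 + 6*(-22)) = 222174509/20062 - (-234 - 132) = 222174509/20062 - 1*(-366) = 222174509/20062 + 366 = 229517201/20062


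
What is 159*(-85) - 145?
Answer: -13660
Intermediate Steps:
159*(-85) - 145 = -13515 - 145 = -13660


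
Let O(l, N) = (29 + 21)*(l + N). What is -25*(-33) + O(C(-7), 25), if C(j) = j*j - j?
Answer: 4875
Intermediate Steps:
C(j) = j² - j
O(l, N) = 50*N + 50*l (O(l, N) = 50*(N + l) = 50*N + 50*l)
-25*(-33) + O(C(-7), 25) = -25*(-33) + (50*25 + 50*(-7*(-1 - 7))) = 825 + (1250 + 50*(-7*(-8))) = 825 + (1250 + 50*56) = 825 + (1250 + 2800) = 825 + 4050 = 4875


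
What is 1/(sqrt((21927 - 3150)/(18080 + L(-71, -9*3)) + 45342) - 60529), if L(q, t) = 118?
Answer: -367168914/22224092144675 - 3*sqrt(185384260094)/22224092144675 ≈ -1.6579e-5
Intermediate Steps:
1/(sqrt((21927 - 3150)/(18080 + L(-71, -9*3)) + 45342) - 60529) = 1/(sqrt((21927 - 3150)/(18080 + 118) + 45342) - 60529) = 1/(sqrt(18777/18198 + 45342) - 60529) = 1/(sqrt(18777*(1/18198) + 45342) - 60529) = 1/(sqrt(6259/6066 + 45342) - 60529) = 1/(sqrt(275050831/6066) - 60529) = 1/(sqrt(185384260094)/2022 - 60529) = 1/(-60529 + sqrt(185384260094)/2022)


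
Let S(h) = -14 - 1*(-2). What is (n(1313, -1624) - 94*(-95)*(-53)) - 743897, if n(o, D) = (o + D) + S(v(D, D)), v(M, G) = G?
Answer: -1217510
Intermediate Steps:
S(h) = -12 (S(h) = -14 + 2 = -12)
n(o, D) = -12 + D + o (n(o, D) = (o + D) - 12 = (D + o) - 12 = -12 + D + o)
(n(1313, -1624) - 94*(-95)*(-53)) - 743897 = ((-12 - 1624 + 1313) - 94*(-95)*(-53)) - 743897 = (-323 + 8930*(-53)) - 743897 = (-323 - 473290) - 743897 = -473613 - 743897 = -1217510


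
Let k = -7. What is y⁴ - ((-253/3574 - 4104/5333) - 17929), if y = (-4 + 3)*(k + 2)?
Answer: 353657891613/19060142 ≈ 18555.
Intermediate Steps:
y = 5 (y = (-4 + 3)*(-7 + 2) = -1*(-5) = 5)
y⁴ - ((-253/3574 - 4104/5333) - 17929) = 5⁴ - ((-253/3574 - 4104/5333) - 17929) = 625 - ((-253*1/3574 - 4104*1/5333) - 17929) = 625 - ((-253/3574 - 4104/5333) - 17929) = 625 - (-16016945/19060142 - 17929) = 625 - 1*(-341745302863/19060142) = 625 + 341745302863/19060142 = 353657891613/19060142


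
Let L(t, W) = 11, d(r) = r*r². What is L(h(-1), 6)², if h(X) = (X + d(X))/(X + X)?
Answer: 121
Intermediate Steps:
d(r) = r³
h(X) = (X + X³)/(2*X) (h(X) = (X + X³)/(X + X) = (X + X³)/((2*X)) = (X + X³)*(1/(2*X)) = (X + X³)/(2*X))
L(h(-1), 6)² = 11² = 121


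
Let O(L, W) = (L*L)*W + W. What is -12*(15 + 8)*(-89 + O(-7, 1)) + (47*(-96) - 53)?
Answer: 6199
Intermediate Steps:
O(L, W) = W + W*L**2 (O(L, W) = L**2*W + W = W*L**2 + W = W + W*L**2)
-12*(15 + 8)*(-89 + O(-7, 1)) + (47*(-96) - 53) = -12*(15 + 8)*(-89 + 1*(1 + (-7)**2)) + (47*(-96) - 53) = -276*(-89 + 1*(1 + 49)) + (-4512 - 53) = -276*(-89 + 1*50) - 4565 = -276*(-89 + 50) - 4565 = -276*(-39) - 4565 = -12*(-897) - 4565 = 10764 - 4565 = 6199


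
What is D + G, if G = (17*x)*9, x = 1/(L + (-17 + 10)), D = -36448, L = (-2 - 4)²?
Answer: -1056839/29 ≈ -36443.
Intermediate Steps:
L = 36 (L = (-6)² = 36)
x = 1/29 (x = 1/(36 + (-17 + 10)) = 1/(36 - 7) = 1/29 ≈ 0.034483)
G = 153/29 (G = (17*(1/29))*9 = (17/29)*9 = 153/29 ≈ 5.2759)
D + G = -36448 + 153/29 = -1056839/29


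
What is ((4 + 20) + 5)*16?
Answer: 464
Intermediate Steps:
((4 + 20) + 5)*16 = (24 + 5)*16 = 29*16 = 464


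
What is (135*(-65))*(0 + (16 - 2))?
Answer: -122850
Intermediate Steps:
(135*(-65))*(0 + (16 - 2)) = -8775*(0 + 14) = -8775*14 = -122850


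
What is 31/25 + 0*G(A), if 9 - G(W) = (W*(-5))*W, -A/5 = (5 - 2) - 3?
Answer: 31/25 ≈ 1.2400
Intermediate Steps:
A = 0 (A = -5*((5 - 2) - 3) = -5*(3 - 3) = -5*0 = 0)
G(W) = 9 + 5*W² (G(W) = 9 - W*(-5)*W = 9 - (-5*W)*W = 9 - (-5)*W² = 9 + 5*W²)
31/25 + 0*G(A) = 31/25 + 0*(9 + 5*0²) = 31*(1/25) + 0*(9 + 5*0) = 31/25 + 0*(9 + 0) = 31/25 + 0*9 = 31/25 + 0 = 31/25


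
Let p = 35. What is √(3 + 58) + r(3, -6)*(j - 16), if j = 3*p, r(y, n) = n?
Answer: -534 + √61 ≈ -526.19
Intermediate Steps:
j = 105 (j = 3*35 = 105)
√(3 + 58) + r(3, -6)*(j - 16) = √(3 + 58) - 6*(105 - 16) = √61 - 6*89 = √61 - 534 = -534 + √61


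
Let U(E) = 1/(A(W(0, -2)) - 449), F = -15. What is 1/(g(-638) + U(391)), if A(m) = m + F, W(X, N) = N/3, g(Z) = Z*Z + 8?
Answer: 1394/567430485 ≈ 2.4567e-6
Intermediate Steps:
g(Z) = 8 + Z² (g(Z) = Z² + 8 = 8 + Z²)
W(X, N) = N/3 (W(X, N) = N*(⅓) = N/3)
A(m) = -15 + m (A(m) = m - 15 = -15 + m)
U(E) = -3/1394 (U(E) = 1/((-15 + (⅓)*(-2)) - 449) = 1/((-15 - ⅔) - 449) = 1/(-47/3 - 449) = 1/(-1394/3) = -3/1394)
1/(g(-638) + U(391)) = 1/((8 + (-638)²) - 3/1394) = 1/((8 + 407044) - 3/1394) = 1/(407052 - 3/1394) = 1/(567430485/1394) = 1394/567430485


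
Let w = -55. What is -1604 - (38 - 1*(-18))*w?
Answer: 1476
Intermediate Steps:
-1604 - (38 - 1*(-18))*w = -1604 - (38 - 1*(-18))*(-55) = -1604 - (38 + 18)*(-55) = -1604 - 56*(-55) = -1604 - 1*(-3080) = -1604 + 3080 = 1476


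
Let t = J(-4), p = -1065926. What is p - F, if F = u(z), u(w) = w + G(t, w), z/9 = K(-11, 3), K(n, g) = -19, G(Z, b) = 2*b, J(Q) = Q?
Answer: -1065413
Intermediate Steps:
t = -4
z = -171 (z = 9*(-19) = -171)
u(w) = 3*w (u(w) = w + 2*w = 3*w)
F = -513 (F = 3*(-171) = -513)
p - F = -1065926 - 1*(-513) = -1065926 + 513 = -1065413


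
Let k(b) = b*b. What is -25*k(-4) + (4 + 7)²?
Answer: -279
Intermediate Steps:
k(b) = b²
-25*k(-4) + (4 + 7)² = -25*(-4)² + (4 + 7)² = -25*16 + 11² = -400 + 121 = -279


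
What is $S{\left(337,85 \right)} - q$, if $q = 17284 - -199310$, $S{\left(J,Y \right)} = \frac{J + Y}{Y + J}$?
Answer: $-216593$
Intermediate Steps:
$S{\left(J,Y \right)} = 1$ ($S{\left(J,Y \right)} = \frac{J + Y}{J + Y} = 1$)
$q = 216594$ ($q = 17284 + 199310 = 216594$)
$S{\left(337,85 \right)} - q = 1 - 216594 = -216593$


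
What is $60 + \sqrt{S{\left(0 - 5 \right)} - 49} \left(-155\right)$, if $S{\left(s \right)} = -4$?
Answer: $60 - 155 i \sqrt{53} \approx 60.0 - 1128.4 i$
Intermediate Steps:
$60 + \sqrt{S{\left(0 - 5 \right)} - 49} \left(-155\right) = 60 + \sqrt{-4 - 49} \left(-155\right) = 60 + \sqrt{-53} \left(-155\right) = 60 + i \sqrt{53} \left(-155\right) = 60 - 155 i \sqrt{53}$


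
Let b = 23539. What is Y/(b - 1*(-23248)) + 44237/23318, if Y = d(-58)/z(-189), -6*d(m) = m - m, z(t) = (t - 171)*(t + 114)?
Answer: 44237/23318 ≈ 1.8971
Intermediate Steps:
z(t) = (-171 + t)*(114 + t)
d(m) = 0 (d(m) = -(m - m)/6 = -1/6*0 = 0)
Y = 0 (Y = 0/(-19494 + (-189)**2 - 57*(-189)) = 0/(-19494 + 35721 + 10773) = 0/27000 = 0*(1/27000) = 0)
Y/(b - 1*(-23248)) + 44237/23318 = 0/(23539 - 1*(-23248)) + 44237/23318 = 0/(23539 + 23248) + 44237*(1/23318) = 0/46787 + 44237/23318 = 0*(1/46787) + 44237/23318 = 0 + 44237/23318 = 44237/23318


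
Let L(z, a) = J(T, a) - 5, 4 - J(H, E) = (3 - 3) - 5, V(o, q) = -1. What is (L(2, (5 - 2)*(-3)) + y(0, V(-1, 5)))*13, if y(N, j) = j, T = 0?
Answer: 39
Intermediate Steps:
J(H, E) = 9 (J(H, E) = 4 - ((3 - 3) - 5) = 4 - (0 - 5) = 4 - 1*(-5) = 4 + 5 = 9)
L(z, a) = 4 (L(z, a) = 9 - 5 = 4)
(L(2, (5 - 2)*(-3)) + y(0, V(-1, 5)))*13 = (4 - 1)*13 = 3*13 = 39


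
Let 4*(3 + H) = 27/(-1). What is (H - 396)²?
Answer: 2634129/16 ≈ 1.6463e+5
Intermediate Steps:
H = -39/4 (H = -3 + (27/(-1))/4 = -3 + (27*(-1))/4 = -3 + (¼)*(-27) = -3 - 27/4 = -39/4 ≈ -9.7500)
(H - 396)² = (-39/4 - 396)² = (-1623/4)² = 2634129/16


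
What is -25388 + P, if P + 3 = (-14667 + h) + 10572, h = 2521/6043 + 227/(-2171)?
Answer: -386833141228/13119353 ≈ -29486.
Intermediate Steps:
h = 4101330/13119353 (h = 2521*(1/6043) + 227*(-1/2171) = 2521/6043 - 227/2171 = 4101330/13119353 ≈ 0.31262)
P = -53759007264/13119353 (P = -3 + ((-14667 + 4101330/13119353) + 10572) = -3 + (-192417449121/13119353 + 10572) = -3 - 53719649205/13119353 = -53759007264/13119353 ≈ -4097.7)
-25388 + P = -25388 - 53759007264/13119353 = -386833141228/13119353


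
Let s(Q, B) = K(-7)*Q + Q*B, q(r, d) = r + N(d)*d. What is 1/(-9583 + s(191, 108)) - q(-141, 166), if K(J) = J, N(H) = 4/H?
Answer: 1329997/9708 ≈ 137.00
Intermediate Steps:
q(r, d) = 4 + r (q(r, d) = r + (4/d)*d = r + 4 = 4 + r)
s(Q, B) = -7*Q + B*Q (s(Q, B) = -7*Q + Q*B = -7*Q + B*Q)
1/(-9583 + s(191, 108)) - q(-141, 166) = 1/(-9583 + 191*(-7 + 108)) - (4 - 141) = 1/(-9583 + 191*101) - 1*(-137) = 1/(-9583 + 19291) + 137 = 1/9708 + 137 = 1329997/9708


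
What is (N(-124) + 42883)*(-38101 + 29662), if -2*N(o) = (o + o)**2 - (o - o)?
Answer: -102373509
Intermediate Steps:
N(o) = -2*o**2 (N(o) = -((o + o)**2 - (o - o))/2 = -((2*o)**2 - 1*0)/2 = -(4*o**2 + 0)/2 = -2*o**2)
(N(-124) + 42883)*(-38101 + 29662) = (-2*(-124)**2 + 42883)*(-38101 + 29662) = (-2*15376 + 42883)*(-8439) = (-30752 + 42883)*(-8439) = 12131*(-8439) = -102373509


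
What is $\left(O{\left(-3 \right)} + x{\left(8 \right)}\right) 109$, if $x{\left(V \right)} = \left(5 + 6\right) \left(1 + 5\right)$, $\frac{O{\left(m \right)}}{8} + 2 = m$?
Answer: $2834$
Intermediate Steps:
$O{\left(m \right)} = -16 + 8 m$
$x{\left(V \right)} = 66$ ($x{\left(V \right)} = 11 \cdot 6 = 66$)
$\left(O{\left(-3 \right)} + x{\left(8 \right)}\right) 109 = \left(\left(-16 + 8 \left(-3\right)\right) + 66\right) 109 = \left(\left(-16 - 24\right) + 66\right) 109 = \left(-40 + 66\right) 109 = 26 \cdot 109 = 2834$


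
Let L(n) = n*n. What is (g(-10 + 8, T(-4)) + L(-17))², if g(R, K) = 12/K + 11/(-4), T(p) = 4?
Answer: 1338649/16 ≈ 83666.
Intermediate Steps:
g(R, K) = -11/4 + 12/K (g(R, K) = 12/K + 11*(-¼) = 12/K - 11/4 = -11/4 + 12/K)
L(n) = n²
(g(-10 + 8, T(-4)) + L(-17))² = ((-11/4 + 12/4) + (-17)²)² = ((-11/4 + 12*(¼)) + 289)² = ((-11/4 + 3) + 289)² = (¼ + 289)² = (1157/4)² = 1338649/16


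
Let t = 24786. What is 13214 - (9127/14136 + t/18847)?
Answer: 3519967239623/266421192 ≈ 13212.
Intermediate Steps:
13214 - (9127/14136 + t/18847) = 13214 - (9127/14136 + 24786/18847) = 13214 - 1*522391465/266421192 = 13214 - 522391465/266421192 = 3519967239623/266421192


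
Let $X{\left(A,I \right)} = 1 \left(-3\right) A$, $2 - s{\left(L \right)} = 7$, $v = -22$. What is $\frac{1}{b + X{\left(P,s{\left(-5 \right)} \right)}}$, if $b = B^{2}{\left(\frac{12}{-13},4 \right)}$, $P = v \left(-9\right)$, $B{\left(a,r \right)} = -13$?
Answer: $- \frac{1}{425} \approx -0.0023529$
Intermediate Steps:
$P = 198$ ($P = \left(-22\right) \left(-9\right) = 198$)
$b = 169$ ($b = \left(-13\right)^{2} = 169$)
$s{\left(L \right)} = -5$ ($s{\left(L \right)} = 2 - 7 = -5$)
$X{\left(A,I \right)} = - 3 A$
$\frac{1}{b + X{\left(P,s{\left(-5 \right)} \right)}} = \frac{1}{169 - 594} = \frac{1}{-425} = - \frac{1}{425}$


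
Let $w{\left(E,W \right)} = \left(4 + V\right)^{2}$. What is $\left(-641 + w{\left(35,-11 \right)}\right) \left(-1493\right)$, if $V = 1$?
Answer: $919688$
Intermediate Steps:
$w{\left(E,W \right)} = 25$ ($w{\left(E,W \right)} = \left(4 + 1\right)^{2} = 5^{2} = 25$)
$\left(-641 + w{\left(35,-11 \right)}\right) \left(-1493\right) = \left(-641 + 25\right) \left(-1493\right) = \left(-616\right) \left(-1493\right) = 919688$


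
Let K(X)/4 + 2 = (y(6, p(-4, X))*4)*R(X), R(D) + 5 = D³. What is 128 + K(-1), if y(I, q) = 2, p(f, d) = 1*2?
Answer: -72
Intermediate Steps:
R(D) = -5 + D³
p(f, d) = 2
K(X) = -168 + 32*X³ (K(X) = -8 + 4*((2*4)*(-5 + X³)) = -8 + 4*(8*(-5 + X³)) = -8 + 4*(-40 + 8*X³) = -8 + (-160 + 32*X³) = -168 + 32*X³)
128 + K(-1) = 128 + (-168 + 32*(-1)³) = 128 + (-168 + 32*(-1)) = 128 + (-168 - 32) = 128 - 200 = -72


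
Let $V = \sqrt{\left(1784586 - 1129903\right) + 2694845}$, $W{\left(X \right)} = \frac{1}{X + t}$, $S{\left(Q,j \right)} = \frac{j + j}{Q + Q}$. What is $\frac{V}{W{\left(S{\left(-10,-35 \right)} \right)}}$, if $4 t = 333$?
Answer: $\frac{347 \sqrt{837382}}{2} \approx 1.5877 \cdot 10^{5}$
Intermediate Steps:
$S{\left(Q,j \right)} = \frac{j}{Q}$ ($S{\left(Q,j \right)} = \frac{2 j}{2 Q} = 2 j \frac{1}{2 Q} = \frac{j}{Q}$)
$t = \frac{333}{4}$ ($t = \frac{1}{4} \cdot 333 = \frac{333}{4} \approx 83.25$)
$W{\left(X \right)} = \frac{1}{\frac{333}{4} + X}$ ($W{\left(X \right)} = \frac{1}{X + \frac{333}{4}} = \frac{1}{\frac{333}{4} + X}$)
$V = 2 \sqrt{837382}$ ($V = \sqrt{\left(1784586 - 1129903\right) + 2694845} = \sqrt{654683 + 2694845} = \sqrt{3349528} = 2 \sqrt{837382} \approx 1830.2$)
$\frac{V}{W{\left(S{\left(-10,-35 \right)} \right)}} = \frac{2 \sqrt{837382}}{4 \frac{1}{333 + 4 \left(- \frac{35}{-10}\right)}} = \frac{2 \sqrt{837382}}{4 \frac{1}{333 + 4 \left(\left(-35\right) \left(- \frac{1}{10}\right)\right)}} = \frac{2 \sqrt{837382}}{4 \frac{1}{333 + 4 \cdot \frac{7}{2}}} = \frac{2 \sqrt{837382}}{4 \frac{1}{333 + 14}} = \frac{2 \sqrt{837382}}{4 \cdot \frac{1}{347}} = \frac{2 \sqrt{837382}}{\frac{4}{347}} = 2 \sqrt{837382} \cdot \frac{347}{4} = \frac{347 \sqrt{837382}}{2}$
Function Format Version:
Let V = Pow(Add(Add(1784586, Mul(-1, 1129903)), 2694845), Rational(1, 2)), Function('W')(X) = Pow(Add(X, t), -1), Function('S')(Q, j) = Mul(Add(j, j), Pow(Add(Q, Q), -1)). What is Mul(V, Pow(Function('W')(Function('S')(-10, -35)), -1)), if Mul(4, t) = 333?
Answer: Mul(Rational(347, 2), Pow(837382, Rational(1, 2))) ≈ 1.5877e+5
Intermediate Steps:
Function('S')(Q, j) = Mul(j, Pow(Q, -1)) (Function('S')(Q, j) = Mul(Mul(2, j), Pow(Mul(2, Q), -1)) = Mul(Mul(2, j), Mul(Rational(1, 2), Pow(Q, -1))) = Mul(j, Pow(Q, -1)))
t = Rational(333, 4) (t = Mul(Rational(1, 4), 333) = Rational(333, 4) ≈ 83.250)
Function('W')(X) = Pow(Add(Rational(333, 4), X), -1) (Function('W')(X) = Pow(Add(X, Rational(333, 4)), -1) = Pow(Add(Rational(333, 4), X), -1))
V = Mul(2, Pow(837382, Rational(1, 2))) (V = Pow(Add(Add(1784586, -1129903), 2694845), Rational(1, 2)) = Pow(Add(654683, 2694845), Rational(1, 2)) = Pow(3349528, Rational(1, 2)) = Mul(2, Pow(837382, Rational(1, 2))) ≈ 1830.2)
Mul(V, Pow(Function('W')(Function('S')(-10, -35)), -1)) = Mul(Mul(2, Pow(837382, Rational(1, 2))), Pow(Mul(4, Pow(Add(333, Mul(4, Mul(-35, Pow(-10, -1)))), -1)), -1)) = Mul(Mul(2, Pow(837382, Rational(1, 2))), Pow(Mul(4, Pow(Add(333, Mul(4, Mul(-35, Rational(-1, 10)))), -1)), -1)) = Mul(Mul(2, Pow(837382, Rational(1, 2))), Pow(Mul(4, Pow(Add(333, Mul(4, Rational(7, 2))), -1)), -1)) = Mul(Mul(2, Pow(837382, Rational(1, 2))), Pow(Mul(4, Pow(Add(333, 14), -1)), -1)) = Mul(Mul(2, Pow(837382, Rational(1, 2))), Pow(Mul(4, Pow(347, -1)), -1)) = Mul(Mul(2, Pow(837382, Rational(1, 2))), Pow(Mul(4, Rational(1, 347)), -1)) = Mul(Mul(2, Pow(837382, Rational(1, 2))), Pow(Rational(4, 347), -1)) = Mul(Mul(2, Pow(837382, Rational(1, 2))), Rational(347, 4)) = Mul(Rational(347, 2), Pow(837382, Rational(1, 2)))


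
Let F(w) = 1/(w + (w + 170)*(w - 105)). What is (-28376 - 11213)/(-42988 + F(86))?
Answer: 189156242/205396665 ≈ 0.92093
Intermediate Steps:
F(w) = 1/(w + (-105 + w)*(170 + w)) (F(w) = 1/(w + (170 + w)*(-105 + w)) = 1/(w + (-105 + w)*(170 + w)))
(-28376 - 11213)/(-42988 + F(86)) = (-28376 - 11213)/(-42988 + 1/(-17850 + 86² + 66*86)) = -39589/(-42988 + 1/(-17850 + 7396 + 5676)) = -39589/(-42988 + 1/(-4778)) = -39589/(-42988 - 1/4778) = -39589/(-205396665/4778) = -39589*(-4778/205396665) = 189156242/205396665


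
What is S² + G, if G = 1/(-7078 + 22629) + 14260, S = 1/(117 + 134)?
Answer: 13970929215812/979728551 ≈ 14260.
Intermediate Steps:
S = 1/251 ≈ 0.0039841
G = 221757261/15551 (G = 1/15551 + 14260 = 221757261/15551 ≈ 14260.)
S² + G = (1/251)² + 221757261/15551 = 1/63001 + 221757261/15551 = 13970929215812/979728551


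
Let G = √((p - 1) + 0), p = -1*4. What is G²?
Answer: -5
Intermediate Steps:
p = -4
G = I*√5 (G = √((-4 - 1) + 0) = √(-5 + 0) = √(-5) = I*√5 ≈ 2.2361*I)
G² = (I*√5)² = -5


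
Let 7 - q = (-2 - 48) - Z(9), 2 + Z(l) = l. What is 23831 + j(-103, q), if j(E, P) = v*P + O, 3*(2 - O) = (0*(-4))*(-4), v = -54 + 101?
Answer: 26841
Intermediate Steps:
v = 47
Z(l) = -2 + l
q = 64 (q = 7 - ((-2 - 48) - (-2 + 9)) = 7 - (-50 - 1*7) = 7 - (-50 - 7) = 7 - 1*(-57) = 7 + 57 = 64)
O = 2 (O = 2 - 0*(-4)*(-4)/3 = 2 - 0*(-4) = 2 - ⅓*0 = 2 + 0 = 2)
j(E, P) = 2 + 47*P (j(E, P) = 47*P + 2 = 2 + 47*P)
23831 + j(-103, q) = 23831 + (2 + 47*64) = 23831 + (2 + 3008) = 23831 + 3010 = 26841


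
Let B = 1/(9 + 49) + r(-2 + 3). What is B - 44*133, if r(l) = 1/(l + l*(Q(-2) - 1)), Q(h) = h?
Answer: -169722/29 ≈ -5852.5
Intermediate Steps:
r(l) = -1/(2*l) (r(l) = 1/(l + l*(-2 - 1)) = 1/(l + l*(-3)) = 1/(l - 3*l) = 1/(-2*l) = -1/(2*l))
B = -14/29 (B = 1/(9 + 49) - 1/(2*(-2 + 3)) = 1/58 - ½/1 = 1/58 - ½*1 = 1/58 - ½ = -14/29 ≈ -0.48276)
B - 44*133 = -14/29 - 44*133 = -14/29 - 5852 = -169722/29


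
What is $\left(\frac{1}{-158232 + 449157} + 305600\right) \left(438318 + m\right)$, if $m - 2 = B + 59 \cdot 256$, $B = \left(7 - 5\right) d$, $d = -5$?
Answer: $\frac{13437177801991138}{96975} \approx 1.3856 \cdot 10^{11}$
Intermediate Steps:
$B = -10$ ($B = \left(7 - 5\right) \left(-5\right) = 2 \left(-5\right) = -10$)
$m = 15096$ ($m = 2 + \left(-10 + 59 \cdot 256\right) = 2 + \left(-10 + 15104\right) = 2 + 15094 = 15096$)
$\left(\frac{1}{-158232 + 449157} + 305600\right) \left(438318 + m\right) = \left(\frac{1}{-158232 + 449157} + 305600\right) \left(438318 + 15096\right) = \left(\frac{1}{290925} + 305600\right) 453414 = \frac{88906680001}{290925} \cdot 453414 = \frac{13437177801991138}{96975}$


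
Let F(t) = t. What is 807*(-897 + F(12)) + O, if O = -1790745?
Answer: -2504940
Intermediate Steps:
807*(-897 + F(12)) + O = 807*(-897 + 12) - 1790745 = 807*(-885) - 1790745 = -714195 - 1790745 = -2504940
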